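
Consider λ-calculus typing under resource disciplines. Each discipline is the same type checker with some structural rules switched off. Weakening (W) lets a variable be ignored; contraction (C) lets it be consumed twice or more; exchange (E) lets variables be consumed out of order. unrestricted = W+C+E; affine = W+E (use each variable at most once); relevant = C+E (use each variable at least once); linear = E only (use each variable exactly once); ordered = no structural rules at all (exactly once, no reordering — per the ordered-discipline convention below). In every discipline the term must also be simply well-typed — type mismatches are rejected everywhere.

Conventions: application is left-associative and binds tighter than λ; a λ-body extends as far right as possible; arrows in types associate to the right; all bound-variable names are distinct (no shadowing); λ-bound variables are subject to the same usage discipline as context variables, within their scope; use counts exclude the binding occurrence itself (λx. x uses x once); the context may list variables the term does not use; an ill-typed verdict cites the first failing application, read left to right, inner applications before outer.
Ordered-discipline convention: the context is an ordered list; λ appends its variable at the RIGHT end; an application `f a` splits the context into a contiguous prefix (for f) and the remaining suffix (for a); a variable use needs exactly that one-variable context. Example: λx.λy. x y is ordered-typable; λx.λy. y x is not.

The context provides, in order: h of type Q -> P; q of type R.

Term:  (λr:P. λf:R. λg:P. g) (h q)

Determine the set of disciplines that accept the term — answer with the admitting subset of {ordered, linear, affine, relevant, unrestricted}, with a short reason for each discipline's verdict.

admitted in: none
use counts: h: 1; q: 1; r (bound): 0; f (bound): 0; g (bound): 1
order of uses: g, h, q
typing: ill-typed: a function awaiting Q gets R
ordered: ✗ — not simply typable
linear: ✗ — fails simple typing
affine: ✗ — a type mismatch blocks all five
relevant: ✗ — the type mismatch rejects it
unrestricted: ✗ — not simply typable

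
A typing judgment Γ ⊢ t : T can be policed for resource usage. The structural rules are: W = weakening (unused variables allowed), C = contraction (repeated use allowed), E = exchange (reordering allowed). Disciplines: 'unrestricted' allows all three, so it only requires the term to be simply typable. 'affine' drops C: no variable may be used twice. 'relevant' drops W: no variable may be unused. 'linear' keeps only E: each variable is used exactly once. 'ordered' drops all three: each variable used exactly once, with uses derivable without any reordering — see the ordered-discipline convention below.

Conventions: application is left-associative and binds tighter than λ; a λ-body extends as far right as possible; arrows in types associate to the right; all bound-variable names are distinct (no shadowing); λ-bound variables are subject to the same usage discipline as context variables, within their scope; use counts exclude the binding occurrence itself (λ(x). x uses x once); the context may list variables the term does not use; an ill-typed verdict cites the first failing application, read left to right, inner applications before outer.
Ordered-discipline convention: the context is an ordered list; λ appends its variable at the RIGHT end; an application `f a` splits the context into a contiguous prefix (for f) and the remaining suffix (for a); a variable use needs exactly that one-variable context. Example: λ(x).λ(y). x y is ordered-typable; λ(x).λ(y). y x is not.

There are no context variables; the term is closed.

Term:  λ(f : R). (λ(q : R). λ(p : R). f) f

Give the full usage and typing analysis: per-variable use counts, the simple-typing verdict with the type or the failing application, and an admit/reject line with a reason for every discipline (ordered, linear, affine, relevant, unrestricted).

use counts: f (λ-bound)=2, q (λ-bound)=0, p (λ-bound)=0
use order (left to right): f, f
typing: well-typed at R → R → R
ordered ✗ (uses contraction: f ×2; unused: q, p — weakening required)
linear ✗ (uses contraction: f ×2; unused: q, p — weakening required)
affine ✗ (uses contraction: f ×2)
relevant ✗ (unused: q, p — weakening required)
unrestricted ✓ (simply typable at R → R → R; W, C, E all held)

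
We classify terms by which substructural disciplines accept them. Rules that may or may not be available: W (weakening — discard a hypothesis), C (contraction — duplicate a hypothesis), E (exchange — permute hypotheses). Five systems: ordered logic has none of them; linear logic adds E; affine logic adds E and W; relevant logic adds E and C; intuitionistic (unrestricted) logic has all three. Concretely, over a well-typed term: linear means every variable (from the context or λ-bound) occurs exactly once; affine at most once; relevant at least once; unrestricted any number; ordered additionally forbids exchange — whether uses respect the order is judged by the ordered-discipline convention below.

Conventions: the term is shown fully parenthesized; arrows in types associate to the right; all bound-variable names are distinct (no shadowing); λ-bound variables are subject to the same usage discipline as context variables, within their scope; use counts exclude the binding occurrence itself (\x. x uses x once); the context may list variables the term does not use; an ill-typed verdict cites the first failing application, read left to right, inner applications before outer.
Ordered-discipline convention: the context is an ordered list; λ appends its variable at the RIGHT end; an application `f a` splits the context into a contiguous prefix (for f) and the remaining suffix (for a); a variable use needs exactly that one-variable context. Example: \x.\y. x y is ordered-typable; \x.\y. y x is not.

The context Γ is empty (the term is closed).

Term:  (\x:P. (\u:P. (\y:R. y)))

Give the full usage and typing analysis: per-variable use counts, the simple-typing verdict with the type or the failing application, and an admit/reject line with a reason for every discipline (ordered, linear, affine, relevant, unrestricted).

variable uses: x (bound): 0×, u (bound): 0×, y (bound): 1×
order of uses: y
typing: well-typed — term : P → P → R → R
ordered ✗ (unused: x, u — weakening required)
linear ✗ (unused: x, u — weakening required)
affine ✓ (at most one use each (x, u, y))
relevant ✗ (unused: x, u — weakening required)
unrestricted ✓ (simply typable at P → P → R → R; W, C, E all held)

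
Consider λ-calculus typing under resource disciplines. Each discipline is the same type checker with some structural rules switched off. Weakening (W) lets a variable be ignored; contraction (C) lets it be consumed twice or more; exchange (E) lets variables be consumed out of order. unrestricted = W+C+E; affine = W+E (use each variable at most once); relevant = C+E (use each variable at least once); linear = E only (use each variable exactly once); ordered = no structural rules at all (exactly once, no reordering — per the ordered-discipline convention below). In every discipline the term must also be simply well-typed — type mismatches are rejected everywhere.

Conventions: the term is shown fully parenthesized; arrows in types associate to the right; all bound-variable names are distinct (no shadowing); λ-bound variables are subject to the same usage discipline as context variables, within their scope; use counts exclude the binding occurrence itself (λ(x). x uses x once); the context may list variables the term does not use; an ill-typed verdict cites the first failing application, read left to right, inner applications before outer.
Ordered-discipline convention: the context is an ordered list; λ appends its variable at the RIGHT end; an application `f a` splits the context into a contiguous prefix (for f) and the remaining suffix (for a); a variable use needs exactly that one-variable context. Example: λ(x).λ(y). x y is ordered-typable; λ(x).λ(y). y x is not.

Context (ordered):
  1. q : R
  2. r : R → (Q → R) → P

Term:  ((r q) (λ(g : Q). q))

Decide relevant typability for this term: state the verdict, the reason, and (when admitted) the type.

no — g never used (weakening)
variable uses: q: 2×, r: 1×, g [bound]: 0×
left-to-right use order: r, q, q
typing: ✓ — P
summary: ordered ✗, linear ✗, affine ✗, relevant ✗, unrestricted ✓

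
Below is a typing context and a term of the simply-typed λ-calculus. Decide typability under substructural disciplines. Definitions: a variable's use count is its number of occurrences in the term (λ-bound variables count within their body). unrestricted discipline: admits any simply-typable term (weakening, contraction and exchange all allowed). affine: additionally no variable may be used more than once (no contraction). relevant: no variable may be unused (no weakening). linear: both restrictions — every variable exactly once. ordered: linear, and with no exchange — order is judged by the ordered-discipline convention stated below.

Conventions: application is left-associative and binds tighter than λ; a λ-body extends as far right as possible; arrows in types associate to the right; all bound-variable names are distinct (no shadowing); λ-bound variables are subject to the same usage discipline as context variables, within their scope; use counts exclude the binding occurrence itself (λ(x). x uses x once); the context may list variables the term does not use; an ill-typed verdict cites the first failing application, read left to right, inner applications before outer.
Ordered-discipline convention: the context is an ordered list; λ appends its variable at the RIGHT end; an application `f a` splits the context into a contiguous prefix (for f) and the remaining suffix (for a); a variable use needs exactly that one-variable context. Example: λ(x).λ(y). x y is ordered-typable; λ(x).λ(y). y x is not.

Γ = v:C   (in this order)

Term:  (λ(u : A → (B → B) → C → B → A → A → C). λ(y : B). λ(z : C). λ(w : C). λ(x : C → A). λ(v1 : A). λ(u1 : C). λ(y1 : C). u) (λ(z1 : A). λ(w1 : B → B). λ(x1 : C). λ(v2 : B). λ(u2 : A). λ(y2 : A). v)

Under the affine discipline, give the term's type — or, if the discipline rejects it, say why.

term : B → C → C → (C → A) → A → C → C → A → (B → B) → C → B → A → A → C
counts: v: 1×; u (λ-bound): 1×; y (λ-bound): 0×; z (λ-bound): 0×; w (λ-bound): 0×; x (λ-bound): 0×; v1 (λ-bound): 0×; u1 (λ-bound): 0×; y1 (λ-bound): 0×; z1 (λ-bound): 0×; w1 (λ-bound): 0×; x1 (λ-bound): 0×; v2 (λ-bound): 0×; u2 (λ-bound): 0×; y2 (λ-bound): 0×
left-to-right use order: u, v
typing: well-typed — term : B → C → C → (C → A) → A → C → C → A → (B → B) → C → B → A → A → C
all disciplines: ordered ✗; linear ✗; affine ✓; relevant ✗; unrestricted ✓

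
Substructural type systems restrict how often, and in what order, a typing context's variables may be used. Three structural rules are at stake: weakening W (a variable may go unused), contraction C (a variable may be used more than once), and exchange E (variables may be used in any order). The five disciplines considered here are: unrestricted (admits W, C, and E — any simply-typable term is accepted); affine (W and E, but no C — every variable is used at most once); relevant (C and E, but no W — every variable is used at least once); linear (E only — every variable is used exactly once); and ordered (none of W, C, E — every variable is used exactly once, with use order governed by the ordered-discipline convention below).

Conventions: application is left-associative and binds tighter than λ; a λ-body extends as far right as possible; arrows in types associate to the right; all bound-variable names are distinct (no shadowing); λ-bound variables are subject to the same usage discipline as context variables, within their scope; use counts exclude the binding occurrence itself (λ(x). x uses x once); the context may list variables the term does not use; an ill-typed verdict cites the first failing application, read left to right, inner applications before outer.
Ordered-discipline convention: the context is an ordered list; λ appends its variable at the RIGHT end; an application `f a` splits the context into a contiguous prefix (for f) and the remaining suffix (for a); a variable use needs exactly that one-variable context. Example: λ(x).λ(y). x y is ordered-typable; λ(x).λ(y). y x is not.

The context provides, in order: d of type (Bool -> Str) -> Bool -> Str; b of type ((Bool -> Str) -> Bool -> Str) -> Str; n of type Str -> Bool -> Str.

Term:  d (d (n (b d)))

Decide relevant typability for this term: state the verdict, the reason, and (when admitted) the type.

yes — at least one use each (d, b, n); term : Bool -> Str
use counts: d=3; b=1; n=1
uses in reading order: d, d, n, b, d
typing: ✓ — Bool -> Str
across the five disciplines: ordered ✗; linear ✗; affine ✗; relevant ✓; unrestricted ✓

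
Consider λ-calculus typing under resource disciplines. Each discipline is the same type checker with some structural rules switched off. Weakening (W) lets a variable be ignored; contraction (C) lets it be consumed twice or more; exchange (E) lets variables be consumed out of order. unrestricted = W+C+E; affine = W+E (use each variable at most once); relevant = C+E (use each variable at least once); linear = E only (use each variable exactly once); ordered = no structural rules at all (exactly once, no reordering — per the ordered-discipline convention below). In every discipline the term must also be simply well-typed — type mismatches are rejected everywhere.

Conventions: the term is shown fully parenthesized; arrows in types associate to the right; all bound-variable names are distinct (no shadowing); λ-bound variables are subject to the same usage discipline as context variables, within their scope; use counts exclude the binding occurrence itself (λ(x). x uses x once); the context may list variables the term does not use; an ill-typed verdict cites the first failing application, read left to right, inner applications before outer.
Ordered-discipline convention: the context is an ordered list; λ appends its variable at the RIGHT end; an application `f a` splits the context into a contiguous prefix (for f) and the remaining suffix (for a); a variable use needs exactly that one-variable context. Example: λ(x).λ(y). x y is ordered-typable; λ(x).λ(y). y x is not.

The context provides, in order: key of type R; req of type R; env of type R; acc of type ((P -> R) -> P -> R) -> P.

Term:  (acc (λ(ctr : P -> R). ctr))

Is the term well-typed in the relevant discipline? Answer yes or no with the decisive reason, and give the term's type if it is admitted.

no — key, req, env left unused
use counts: key: 0×; req: 0×; env: 0×; acc: 1×; ctr (bound): 1×
uses in reading order: acc, ctr
typing: ✓ — P
summary: ordered ✗; linear ✗; affine ✓; relevant ✗; unrestricted ✓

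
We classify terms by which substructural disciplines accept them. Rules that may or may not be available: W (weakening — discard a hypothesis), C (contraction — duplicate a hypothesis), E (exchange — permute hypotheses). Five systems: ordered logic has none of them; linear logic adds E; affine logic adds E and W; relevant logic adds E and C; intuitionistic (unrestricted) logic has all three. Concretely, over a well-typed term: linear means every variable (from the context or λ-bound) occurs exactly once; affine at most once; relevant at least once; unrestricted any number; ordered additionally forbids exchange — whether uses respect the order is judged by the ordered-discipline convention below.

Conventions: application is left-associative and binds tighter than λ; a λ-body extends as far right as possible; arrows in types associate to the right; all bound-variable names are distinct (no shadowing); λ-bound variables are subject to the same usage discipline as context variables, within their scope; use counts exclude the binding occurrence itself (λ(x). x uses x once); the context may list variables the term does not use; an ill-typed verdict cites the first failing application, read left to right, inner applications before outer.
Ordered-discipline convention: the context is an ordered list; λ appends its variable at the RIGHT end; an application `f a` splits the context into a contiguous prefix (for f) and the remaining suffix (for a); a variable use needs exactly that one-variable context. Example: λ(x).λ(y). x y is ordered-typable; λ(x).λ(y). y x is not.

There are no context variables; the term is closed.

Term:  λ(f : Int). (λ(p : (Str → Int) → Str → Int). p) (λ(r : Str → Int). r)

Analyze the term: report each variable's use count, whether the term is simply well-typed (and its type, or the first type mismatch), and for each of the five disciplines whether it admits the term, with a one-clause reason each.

use counts: f [bound]: 0×; p [bound]: 1×; r [bound]: 1×
uses in reading order: p, r
typing: ✓ — Int → (Str → Int) → Str → Int
ordered: ✗, unused: f — weakening required
linear: ✗, unused: f — weakening required
affine: ✓, none of f, p, r used more than once
relevant: ✗, unused: f — weakening required
unrestricted: ✓, type-checks (Int → (Str → Int) → Str → Int) and nothing is barred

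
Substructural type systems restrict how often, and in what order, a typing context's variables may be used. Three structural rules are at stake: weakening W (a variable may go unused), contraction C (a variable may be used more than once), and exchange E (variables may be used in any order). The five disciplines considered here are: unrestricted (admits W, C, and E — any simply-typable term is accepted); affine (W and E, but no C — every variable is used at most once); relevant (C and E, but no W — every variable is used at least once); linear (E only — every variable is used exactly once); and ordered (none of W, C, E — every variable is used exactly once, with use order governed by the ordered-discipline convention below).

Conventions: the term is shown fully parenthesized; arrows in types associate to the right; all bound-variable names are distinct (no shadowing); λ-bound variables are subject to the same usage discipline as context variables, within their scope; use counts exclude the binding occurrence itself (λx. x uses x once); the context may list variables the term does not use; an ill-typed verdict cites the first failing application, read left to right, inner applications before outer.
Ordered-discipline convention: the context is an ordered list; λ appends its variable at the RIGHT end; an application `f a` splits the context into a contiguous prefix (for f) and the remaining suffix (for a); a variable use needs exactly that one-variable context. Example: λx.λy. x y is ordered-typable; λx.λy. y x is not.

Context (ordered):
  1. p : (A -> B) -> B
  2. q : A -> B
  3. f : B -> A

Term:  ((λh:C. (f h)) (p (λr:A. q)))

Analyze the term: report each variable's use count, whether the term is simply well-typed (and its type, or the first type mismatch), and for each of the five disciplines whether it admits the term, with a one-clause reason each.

use counts: p: 1×; q: 1×; f: 1×; h (bound): 1×; r (bound): 0×
use order (left to right): f, h, p, q
typing: ill-typed: an argument C mismatches the expected B
ordered ✗ (a type mismatch blocks all five)
linear ✗ (the type mismatch rejects it)
affine ✗ (not simply typable)
relevant ✗ (fails simple typing)
unrestricted ✗ (a type mismatch blocks all five)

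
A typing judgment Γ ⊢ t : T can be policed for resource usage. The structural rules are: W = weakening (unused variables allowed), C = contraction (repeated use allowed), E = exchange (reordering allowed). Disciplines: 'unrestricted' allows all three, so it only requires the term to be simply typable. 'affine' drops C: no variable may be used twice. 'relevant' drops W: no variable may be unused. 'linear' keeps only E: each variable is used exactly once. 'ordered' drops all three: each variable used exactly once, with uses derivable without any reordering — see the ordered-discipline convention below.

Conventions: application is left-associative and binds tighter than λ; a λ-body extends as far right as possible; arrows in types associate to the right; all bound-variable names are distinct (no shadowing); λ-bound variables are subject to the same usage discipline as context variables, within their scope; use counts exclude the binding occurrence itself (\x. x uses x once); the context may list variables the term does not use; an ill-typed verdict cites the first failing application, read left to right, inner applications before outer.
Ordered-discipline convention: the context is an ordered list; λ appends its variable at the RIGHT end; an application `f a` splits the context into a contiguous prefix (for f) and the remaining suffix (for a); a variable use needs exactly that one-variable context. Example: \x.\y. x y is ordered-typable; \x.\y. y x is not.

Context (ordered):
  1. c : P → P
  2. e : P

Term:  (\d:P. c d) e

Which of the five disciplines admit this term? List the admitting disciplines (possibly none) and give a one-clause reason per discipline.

admitted by: ordered, linear, affine, relevant, unrestricted
use counts: c ×1; e ×1; d [bound] ×1
order of uses: c, d, e
typing: well-typed at P
ordered: ✓, c, e, d: once each, no exchange needed
linear: ✓, exactly-once usage across c, e, d
affine: ✓, none of c, e, d used more than once
relevant: ✓, every one of c, e, d appears
unrestricted: ✓, well-typed at P; no restrictions here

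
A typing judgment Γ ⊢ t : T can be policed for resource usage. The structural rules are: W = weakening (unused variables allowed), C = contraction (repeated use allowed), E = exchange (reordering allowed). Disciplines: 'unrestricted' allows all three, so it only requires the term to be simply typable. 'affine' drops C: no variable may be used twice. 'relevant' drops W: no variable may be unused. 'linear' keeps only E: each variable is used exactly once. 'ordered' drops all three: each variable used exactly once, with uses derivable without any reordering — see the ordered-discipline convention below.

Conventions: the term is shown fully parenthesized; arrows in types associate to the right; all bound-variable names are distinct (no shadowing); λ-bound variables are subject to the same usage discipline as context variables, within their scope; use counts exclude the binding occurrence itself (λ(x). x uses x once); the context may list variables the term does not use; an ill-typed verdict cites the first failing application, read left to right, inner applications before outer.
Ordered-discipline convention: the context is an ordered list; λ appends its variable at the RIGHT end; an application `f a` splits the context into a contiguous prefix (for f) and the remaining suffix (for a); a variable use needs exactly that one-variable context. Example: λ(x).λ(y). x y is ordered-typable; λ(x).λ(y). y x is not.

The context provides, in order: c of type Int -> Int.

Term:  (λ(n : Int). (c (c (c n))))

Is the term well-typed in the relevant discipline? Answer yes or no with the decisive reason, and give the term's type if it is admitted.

yes — c, n: all used, weakening unneeded; term : Int -> Int
variable uses: c ×3; n (λ-bound) ×1
use order (left to right): c, c, c, n
typing: well-typed — term : Int -> Int
summary: ordered ✗; linear ✗; affine ✗; relevant ✓; unrestricted ✓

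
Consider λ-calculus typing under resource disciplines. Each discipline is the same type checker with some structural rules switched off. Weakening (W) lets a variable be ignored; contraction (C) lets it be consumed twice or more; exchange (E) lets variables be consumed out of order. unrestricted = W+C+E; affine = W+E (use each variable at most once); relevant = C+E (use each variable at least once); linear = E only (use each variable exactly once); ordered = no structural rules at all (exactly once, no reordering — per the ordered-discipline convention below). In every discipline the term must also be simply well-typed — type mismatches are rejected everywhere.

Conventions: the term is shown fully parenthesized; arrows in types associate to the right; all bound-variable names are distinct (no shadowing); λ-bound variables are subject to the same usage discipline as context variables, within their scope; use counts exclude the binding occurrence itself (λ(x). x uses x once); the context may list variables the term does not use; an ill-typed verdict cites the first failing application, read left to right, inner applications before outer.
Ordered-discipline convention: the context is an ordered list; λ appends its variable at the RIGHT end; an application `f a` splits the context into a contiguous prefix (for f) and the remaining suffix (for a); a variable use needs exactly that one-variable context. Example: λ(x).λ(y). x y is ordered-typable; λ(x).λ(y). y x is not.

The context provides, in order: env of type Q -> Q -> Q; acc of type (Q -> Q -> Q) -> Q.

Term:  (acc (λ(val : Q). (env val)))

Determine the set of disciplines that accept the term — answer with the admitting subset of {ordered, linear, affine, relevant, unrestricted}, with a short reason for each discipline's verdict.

accepted by: linear, affine, relevant, unrestricted
use counts: env: 1; acc: 1; val [bound]: 1
use order (left to right): acc, env, val
typing: well-typed at Q
ordered: ✗, no ordered split (uses run acc, env, val)
linear: ✓, env, acc, val: one use apiece
affine: ✓, none of env, acc, val used more than once
relevant: ✓, none of env, acc, val goes unused
unrestricted: ✓, well-typed at Q; no restrictions here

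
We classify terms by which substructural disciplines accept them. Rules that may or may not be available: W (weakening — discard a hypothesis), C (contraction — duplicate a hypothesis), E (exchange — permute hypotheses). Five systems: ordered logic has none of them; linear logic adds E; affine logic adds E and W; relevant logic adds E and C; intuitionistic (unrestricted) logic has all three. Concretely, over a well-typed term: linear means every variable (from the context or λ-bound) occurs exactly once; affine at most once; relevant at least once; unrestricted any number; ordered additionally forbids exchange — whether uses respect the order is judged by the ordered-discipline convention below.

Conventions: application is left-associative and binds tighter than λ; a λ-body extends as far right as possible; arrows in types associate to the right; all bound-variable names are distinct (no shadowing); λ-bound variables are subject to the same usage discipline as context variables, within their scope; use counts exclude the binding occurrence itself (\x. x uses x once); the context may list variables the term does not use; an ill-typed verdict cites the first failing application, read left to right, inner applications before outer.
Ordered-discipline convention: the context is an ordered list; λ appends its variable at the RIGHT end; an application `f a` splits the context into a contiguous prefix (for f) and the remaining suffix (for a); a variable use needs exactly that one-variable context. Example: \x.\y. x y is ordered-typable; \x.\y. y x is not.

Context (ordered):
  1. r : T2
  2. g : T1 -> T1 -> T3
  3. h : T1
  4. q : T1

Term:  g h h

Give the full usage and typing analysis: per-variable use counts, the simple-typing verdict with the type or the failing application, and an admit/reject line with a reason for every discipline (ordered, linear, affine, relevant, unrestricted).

use counts: r ×0, g ×1, h ×2, q ×0
use order (left to right): g, h, h
typing: ✓ — T3
ordered: ✗ — h ×2 used more than once (contraction); needs weakening: r, q unused
linear: ✗ — h ×2 used more than once (contraction); needs weakening: r, q unused
affine: ✗ — h ×2 used more than once (contraction)
relevant: ✗ — needs weakening: r, q unused
unrestricted: ✓ — type-checks (T3) and nothing is barred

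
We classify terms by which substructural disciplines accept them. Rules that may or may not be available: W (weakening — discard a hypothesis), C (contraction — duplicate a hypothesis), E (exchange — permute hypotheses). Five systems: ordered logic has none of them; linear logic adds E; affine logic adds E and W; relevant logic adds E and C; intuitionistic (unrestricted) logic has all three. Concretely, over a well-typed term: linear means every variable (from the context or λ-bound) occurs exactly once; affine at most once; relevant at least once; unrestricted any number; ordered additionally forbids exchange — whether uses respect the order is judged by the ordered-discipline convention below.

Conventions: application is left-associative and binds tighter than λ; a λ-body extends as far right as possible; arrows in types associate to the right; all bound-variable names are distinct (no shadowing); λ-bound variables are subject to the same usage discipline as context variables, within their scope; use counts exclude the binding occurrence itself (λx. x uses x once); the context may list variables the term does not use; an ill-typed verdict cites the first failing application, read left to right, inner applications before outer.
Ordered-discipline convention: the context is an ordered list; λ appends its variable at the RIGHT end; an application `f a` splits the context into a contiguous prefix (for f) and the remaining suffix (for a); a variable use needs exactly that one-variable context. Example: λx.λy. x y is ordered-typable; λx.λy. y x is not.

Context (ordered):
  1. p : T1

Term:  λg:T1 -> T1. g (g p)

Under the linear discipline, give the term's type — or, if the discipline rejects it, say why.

not well-typed under linear — needs contraction — g ×2
usage: p ×1, g (bound) ×2
order of uses: g, g, p
typing: ✓ — (T1 -> T1) -> T1
across the five disciplines: ordered ✗; linear ✗; affine ✗; relevant ✓; unrestricted ✓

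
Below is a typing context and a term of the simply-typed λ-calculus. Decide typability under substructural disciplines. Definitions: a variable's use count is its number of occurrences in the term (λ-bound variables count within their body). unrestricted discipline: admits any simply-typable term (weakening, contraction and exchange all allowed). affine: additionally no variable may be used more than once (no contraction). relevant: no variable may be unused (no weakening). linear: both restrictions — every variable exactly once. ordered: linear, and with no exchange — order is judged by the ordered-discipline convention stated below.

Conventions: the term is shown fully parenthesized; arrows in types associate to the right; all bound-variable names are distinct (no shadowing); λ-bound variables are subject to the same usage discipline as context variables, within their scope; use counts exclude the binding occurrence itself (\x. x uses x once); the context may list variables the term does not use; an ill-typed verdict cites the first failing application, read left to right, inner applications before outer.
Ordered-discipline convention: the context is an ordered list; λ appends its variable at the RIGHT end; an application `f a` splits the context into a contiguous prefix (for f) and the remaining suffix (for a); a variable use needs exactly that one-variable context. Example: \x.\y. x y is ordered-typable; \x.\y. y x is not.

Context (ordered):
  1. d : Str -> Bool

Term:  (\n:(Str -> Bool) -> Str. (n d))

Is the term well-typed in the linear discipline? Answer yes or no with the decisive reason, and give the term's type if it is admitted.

yes — single use per variable (d, n); term : ((Str -> Bool) -> Str) -> Str
usage: d: 1×, n (λ-bound): 1×
uses in reading order: n, d
typing: well-typed at ((Str -> Bool) -> Str) -> Str
per-discipline verdicts: ordered ✗, linear ✓, affine ✓, relevant ✓, unrestricted ✓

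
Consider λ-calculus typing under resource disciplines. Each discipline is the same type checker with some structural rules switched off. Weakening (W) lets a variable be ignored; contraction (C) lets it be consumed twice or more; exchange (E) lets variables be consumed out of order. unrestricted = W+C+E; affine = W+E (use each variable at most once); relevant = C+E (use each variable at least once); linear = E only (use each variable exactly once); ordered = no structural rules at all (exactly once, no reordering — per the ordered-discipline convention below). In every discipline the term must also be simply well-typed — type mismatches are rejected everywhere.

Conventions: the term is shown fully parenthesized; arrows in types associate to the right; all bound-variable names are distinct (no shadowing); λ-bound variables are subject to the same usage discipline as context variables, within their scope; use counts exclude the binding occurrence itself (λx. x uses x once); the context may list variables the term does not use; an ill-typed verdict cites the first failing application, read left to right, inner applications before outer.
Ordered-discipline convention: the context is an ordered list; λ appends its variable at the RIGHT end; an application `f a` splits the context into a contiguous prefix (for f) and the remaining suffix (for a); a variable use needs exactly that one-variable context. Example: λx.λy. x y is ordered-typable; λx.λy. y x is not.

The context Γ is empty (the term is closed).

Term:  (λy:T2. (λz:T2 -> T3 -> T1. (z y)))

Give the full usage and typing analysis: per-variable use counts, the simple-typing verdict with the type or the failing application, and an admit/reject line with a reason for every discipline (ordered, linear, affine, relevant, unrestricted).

counts: y [bound]: 1×, z [bound]: 1×
use order (left to right): z, y
typing: well-typed — term : T2 -> (T2 -> T3 -> T1) -> T3 -> T1
ordered: ✗, no contiguous prefix/suffix split fits z, y
linear: ✓, single use per variable (y, z)
affine: ✓, y, z: no repeats, contraction unneeded
relevant: ✓, y, z: all used, weakening unneeded
unrestricted: ✓, simply typable at T2 -> (T2 -> T3 -> T1) -> T3 -> T1; W, C, E all held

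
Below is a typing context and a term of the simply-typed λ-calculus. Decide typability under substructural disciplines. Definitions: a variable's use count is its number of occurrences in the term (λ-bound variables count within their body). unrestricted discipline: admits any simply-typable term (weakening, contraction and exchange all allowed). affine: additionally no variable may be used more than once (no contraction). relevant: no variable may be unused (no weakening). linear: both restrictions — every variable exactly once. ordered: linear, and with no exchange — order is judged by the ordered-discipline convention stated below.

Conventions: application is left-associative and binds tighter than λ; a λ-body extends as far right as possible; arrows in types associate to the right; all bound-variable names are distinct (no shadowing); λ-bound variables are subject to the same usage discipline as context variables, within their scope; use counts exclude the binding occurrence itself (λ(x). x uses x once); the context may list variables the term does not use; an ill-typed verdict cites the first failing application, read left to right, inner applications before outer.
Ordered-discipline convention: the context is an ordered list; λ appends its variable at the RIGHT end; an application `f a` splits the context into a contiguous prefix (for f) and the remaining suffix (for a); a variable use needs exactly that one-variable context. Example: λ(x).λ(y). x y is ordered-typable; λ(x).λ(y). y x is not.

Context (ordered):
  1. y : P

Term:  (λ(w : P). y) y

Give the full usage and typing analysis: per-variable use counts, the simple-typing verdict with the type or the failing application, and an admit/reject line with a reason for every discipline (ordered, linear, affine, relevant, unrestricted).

use counts: y: 2×, w (λ-bound): 0×
uses in reading order: y, y
typing: well-typed at P
ordered: ✗ — repeated use of y ×2; w never used (weakening)
linear: ✗ — repeated use of y ×2; w never used (weakening)
affine: ✗ — repeated use of y ×2
relevant: ✗ — w never used (weakening)
unrestricted: ✓ — well-typed at P; no restrictions here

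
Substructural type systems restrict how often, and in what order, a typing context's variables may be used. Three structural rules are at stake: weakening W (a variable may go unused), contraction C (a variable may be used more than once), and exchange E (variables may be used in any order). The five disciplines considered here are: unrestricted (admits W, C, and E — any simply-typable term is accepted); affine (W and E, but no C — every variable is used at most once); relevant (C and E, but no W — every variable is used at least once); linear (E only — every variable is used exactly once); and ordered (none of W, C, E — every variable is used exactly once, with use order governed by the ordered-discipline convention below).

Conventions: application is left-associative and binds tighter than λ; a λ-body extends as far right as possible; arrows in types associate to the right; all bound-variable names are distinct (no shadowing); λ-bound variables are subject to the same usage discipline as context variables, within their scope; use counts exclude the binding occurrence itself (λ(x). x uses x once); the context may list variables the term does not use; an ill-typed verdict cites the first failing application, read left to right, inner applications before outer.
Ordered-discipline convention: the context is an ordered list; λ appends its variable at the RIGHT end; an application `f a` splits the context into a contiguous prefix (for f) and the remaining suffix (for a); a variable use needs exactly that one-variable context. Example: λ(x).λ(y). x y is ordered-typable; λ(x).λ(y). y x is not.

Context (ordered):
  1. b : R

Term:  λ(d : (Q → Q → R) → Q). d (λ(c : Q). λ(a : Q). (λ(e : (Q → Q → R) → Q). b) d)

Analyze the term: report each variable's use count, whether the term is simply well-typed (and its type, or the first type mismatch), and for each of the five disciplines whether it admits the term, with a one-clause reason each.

counts: b ×1; d (bound) ×2; c (bound) ×0; a (bound) ×0; e (bound) ×0
left-to-right use order: d, b, d
typing: ✓ — ((Q → Q → R) → Q) → Q
ordered ✗ (uses contraction: d ×2; c, a, e left unused)
linear ✗ (uses contraction: d ×2; c, a, e left unused)
affine ✗ (uses contraction: d ×2)
relevant ✗ (c, a, e left unused)
unrestricted ✓ (typability at ((Q → Q → R) → Q) → Q is all that's needed)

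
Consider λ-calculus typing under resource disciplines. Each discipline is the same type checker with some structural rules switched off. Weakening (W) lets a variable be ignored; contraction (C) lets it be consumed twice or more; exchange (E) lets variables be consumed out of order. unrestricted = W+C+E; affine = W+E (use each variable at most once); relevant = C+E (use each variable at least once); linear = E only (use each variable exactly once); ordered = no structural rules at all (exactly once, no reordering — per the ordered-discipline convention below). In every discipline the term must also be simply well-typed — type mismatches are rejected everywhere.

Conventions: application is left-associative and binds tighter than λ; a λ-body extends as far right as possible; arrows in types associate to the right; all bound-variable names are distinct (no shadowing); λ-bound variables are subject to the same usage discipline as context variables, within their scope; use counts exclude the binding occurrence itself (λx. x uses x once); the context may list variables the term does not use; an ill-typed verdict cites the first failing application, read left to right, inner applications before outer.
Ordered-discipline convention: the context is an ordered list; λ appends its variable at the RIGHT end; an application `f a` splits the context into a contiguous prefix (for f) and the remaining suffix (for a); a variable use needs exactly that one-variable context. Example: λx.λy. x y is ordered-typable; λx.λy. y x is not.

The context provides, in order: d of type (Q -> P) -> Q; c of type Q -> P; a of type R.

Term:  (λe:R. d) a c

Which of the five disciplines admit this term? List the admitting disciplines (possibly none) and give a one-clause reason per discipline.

accepted by: affine, unrestricted
counts: d: 1; c: 1; a: 1; e (λ-bound): 0
left-to-right use order: d, a, c
typing: well-typed at Q
ordered: ✗ — e left unused
linear: ✗ — e left unused
affine: ✓ — no duplicate uses among d, c, a, e
relevant: ✗ — e left unused
unrestricted: ✓ — well-typed at Q; no restrictions here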